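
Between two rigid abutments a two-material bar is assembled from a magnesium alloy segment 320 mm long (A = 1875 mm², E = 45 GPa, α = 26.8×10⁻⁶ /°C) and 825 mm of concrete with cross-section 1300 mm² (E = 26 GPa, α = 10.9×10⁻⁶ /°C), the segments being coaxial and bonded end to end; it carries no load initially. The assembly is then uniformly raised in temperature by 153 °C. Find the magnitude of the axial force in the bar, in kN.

Free thermal expansion of the whole bar: Σ αᵢΔT Lᵢ = 26.8×10⁻⁶×153×320 + 10.9×10⁻⁶×153×825 = 2.688 mm.
The rigid supports impose zero overall length change; the single axial force P common to all segments must satisfy P Σ Lᵢ/(AᵢEᵢ) = δ_free.
Σ Lᵢ/(AᵢEᵢ) = 320/(1875×45×10³) + 825/(1300×26×10³) = 2.82×10⁻⁵ mm/N.
So P = 2.688 / 2.82×10⁻⁵ = 95.32 kN, compressive.

P ≈ 95.3 kN (compressive)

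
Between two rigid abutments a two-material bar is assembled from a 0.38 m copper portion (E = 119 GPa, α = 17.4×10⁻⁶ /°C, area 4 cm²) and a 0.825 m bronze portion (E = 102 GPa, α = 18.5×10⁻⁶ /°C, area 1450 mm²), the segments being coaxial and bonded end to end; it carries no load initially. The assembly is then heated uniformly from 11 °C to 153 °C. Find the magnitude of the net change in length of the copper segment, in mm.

|ΔL| ≈ 0.89 mm

With the walls removed the bar would change length by δ_free = Σ αᵢΔT Lᵢ = 17.4×10⁻⁶×142×380 + 18.5×10⁻⁶×142×825 = 3.106 mm.
The walls prevent any net length change, so an axial force P (same in every segment) develops. Compatibility: P · Σ Lᵢ/(AᵢEᵢ) = δ_free.
Σ Lᵢ/(AᵢEᵢ) = 380/(400×119×10³) + 825/(1450×102×10³) = 1.356×10⁻⁵ mm/N.
Hence P = δ_free / Σ(L/AE) = 3.106/1.356×10⁻⁵ = 229 kN (compressive).
For the copper segment, free thermal change = 17.4×10⁻⁶×142×380 = 0.9389 mm and elastic change from P = 229000×380/(400×119×10³) = 1.829 mm; these oppose, so the net change is 0.89 mm (segment shortens).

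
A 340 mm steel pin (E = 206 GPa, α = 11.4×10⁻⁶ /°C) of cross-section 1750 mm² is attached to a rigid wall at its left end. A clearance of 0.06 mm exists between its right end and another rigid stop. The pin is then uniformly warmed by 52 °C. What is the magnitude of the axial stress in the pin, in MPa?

If the wall were absent the pin would grow by αΔT L = 11.4×10⁻⁶ × 52 × 340 = 0.2016 mm.
This exceeds the 0.06 mm gap, so the wall pushes back. The portion of expansion that must be recovered elastically is δ_free − gap = 0.2016 − 0.06 = 0.1416 mm.
Compatibility: PL/(AE) = 0.1416 mm, so σ = P/A = E × (0.1416/340) = 85.76 MPa.

σ ≈ 85.8 MPa (compressive)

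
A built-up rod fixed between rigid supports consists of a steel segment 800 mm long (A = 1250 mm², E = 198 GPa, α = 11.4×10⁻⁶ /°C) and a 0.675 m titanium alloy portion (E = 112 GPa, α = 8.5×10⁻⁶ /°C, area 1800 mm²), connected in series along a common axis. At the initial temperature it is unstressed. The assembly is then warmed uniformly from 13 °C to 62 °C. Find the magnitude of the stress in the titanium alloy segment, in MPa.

Free thermal expansion of the whole bar: Σ αᵢΔT Lᵢ = 11.4×10⁻⁶×49×800 + 8.5×10⁻⁶×49×675 = 0.728 mm.
The rigid supports impose zero overall length change; the single axial force P common to all segments must satisfy P Σ Lᵢ/(AᵢEᵢ) = δ_free.
Σ Lᵢ/(AᵢEᵢ) = 800/(1250×198×10³) + 675/(1800×112×10³) = 6.581×10⁻⁶ mm/N.
Hence P = δ_free / Σ(L/AE) = 0.728/6.581×10⁻⁶ = 110.6 kN (compressive).
σ_{titanium alloy} = P / A = 110600 / 1800 = 61.46 MPa.

σ ≈ 61.5 MPa (compressive)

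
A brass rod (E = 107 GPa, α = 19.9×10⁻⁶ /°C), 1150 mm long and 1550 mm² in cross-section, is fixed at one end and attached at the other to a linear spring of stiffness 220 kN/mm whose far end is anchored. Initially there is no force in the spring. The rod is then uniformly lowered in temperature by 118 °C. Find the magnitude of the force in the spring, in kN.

The unrestrained thermal change is αΔT L = 19.9×10⁻⁶ × 118 × 1150 = 2.7 mm.
With a force P in the spring, the elastic change of the rod is PL/(AE) and that of the spring is P/k; compatibility requires their sum to equal δ_free.
So P = δ_free / [L/(AE) + 1/k] = 2.7 / [ 1150/(1550×107×10³) + 1/(220×10³) ].
P = 2.7 / 1.148×10⁻⁵ = 235200 N.

P ≈ 235 kN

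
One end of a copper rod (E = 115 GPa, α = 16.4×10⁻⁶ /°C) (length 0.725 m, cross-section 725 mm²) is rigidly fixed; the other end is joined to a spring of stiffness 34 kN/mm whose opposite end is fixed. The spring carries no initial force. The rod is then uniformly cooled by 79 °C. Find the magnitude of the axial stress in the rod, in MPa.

Free thermal contraction: δ_free = αΔT L = 16.4×10⁻⁶ × 79 × 725 = 0.9393 mm.
Let P be the tensile force in the spring. The rod extends elastically by PL/(AE) and the spring stretches by P/k; together these equal δ_free.
So P = δ_free / [L/(AE) + 1/k] = 0.9393 / [ 725/(725×115×10³) + 1/(34×10³) ].
P = 0.9393 / 3.811×10⁻⁵ = 24650 N.
σ = P/A = 24650/725 = 34 MPa.

σ ≈ 34 MPa (tensile)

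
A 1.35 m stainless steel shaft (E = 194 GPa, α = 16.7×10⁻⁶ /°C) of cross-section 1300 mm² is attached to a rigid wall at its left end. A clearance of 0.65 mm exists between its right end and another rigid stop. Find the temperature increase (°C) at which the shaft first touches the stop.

The gap closes when αΔT L = 0.65 mm, since the shaft is still unstressed at that instant.
ΔT = 0.65 / (16.7×10⁻⁶ × 1350) = 28.83 °C.

ΔT ≈ 28.8 °C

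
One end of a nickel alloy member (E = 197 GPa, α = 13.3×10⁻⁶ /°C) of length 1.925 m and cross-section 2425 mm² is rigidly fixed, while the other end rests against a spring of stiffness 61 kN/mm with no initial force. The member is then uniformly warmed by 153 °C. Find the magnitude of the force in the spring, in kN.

If the spring were absent the member would lengthen by αΔT L = 13.3×10⁻⁶ × 153 × 1925 = 3.917 mm.
Let P be the compressive force at the spring. The member shortens elastically by PL/(AE) and the spring compresses by P/k; together these equal δ_free.
P [ L/(AE) + 1/k ] = δ_free → P [ 1925/(2425×197×10³) + 1/(61×10³) ] = 3.917.
P = 3.917 / 2.042×10⁻⁵ = 191800 N.

P ≈ 192 kN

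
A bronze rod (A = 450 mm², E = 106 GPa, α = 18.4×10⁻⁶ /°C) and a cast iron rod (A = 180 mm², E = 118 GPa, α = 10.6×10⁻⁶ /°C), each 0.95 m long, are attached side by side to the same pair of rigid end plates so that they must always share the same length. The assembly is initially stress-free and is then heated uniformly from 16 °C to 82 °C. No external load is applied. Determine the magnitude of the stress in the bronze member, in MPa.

σ ≈ 16.8 MPa (compressive)

Both members must finish at the same length. With the larger α, the bronze tends to over-expand; the plates restrain it, putting the bronze in compression and the cast iron in tension. With no external load the two internal forces are equal and opposite, magnitude P.
Setting the final lengths equal and cancelling L: (α₁ − α₂)ΔT = P/(A₁E₁) + P/(A₂E₂).
|α₁ − α₂|·ΔT = 7.8×10⁻⁶ × 66 = 0.0005148.
1/(A₁E₁) + 1/(A₂E₂) = 1/(450×106×10³) + 1/(180×118×10³) = 6.805×10⁻⁸ N⁻¹.
P = 0.0005148 / 6.805×10⁻⁸ = 7566 N = 7.566 kN.
σ_{bronze} = P/A₁ = 7566/450 = 16.81 MPa, compressive.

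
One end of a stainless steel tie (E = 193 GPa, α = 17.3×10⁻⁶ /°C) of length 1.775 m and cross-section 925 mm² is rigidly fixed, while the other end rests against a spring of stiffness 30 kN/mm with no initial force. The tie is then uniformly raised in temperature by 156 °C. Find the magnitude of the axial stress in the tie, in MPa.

σ ≈ 120 MPa (compressive)

Free thermal expansion: δ_free = αΔT L = 17.3×10⁻⁶ × 156 × 1775 = 4.79 mm.
Let P be the compressive force at the spring. The tie shortens elastically by PL/(AE) and the spring compresses by P/k; together these equal δ_free.
P [ L/(AE) + 1/k ] = δ_free → P [ 1775/(925×193×10³) + 1/(30×10³) ] = 4.79.
P = 4.79 / 4.328×10⁻⁵ = 110700 N.
σ = P/A = 110700/925 = 119.7 MPa.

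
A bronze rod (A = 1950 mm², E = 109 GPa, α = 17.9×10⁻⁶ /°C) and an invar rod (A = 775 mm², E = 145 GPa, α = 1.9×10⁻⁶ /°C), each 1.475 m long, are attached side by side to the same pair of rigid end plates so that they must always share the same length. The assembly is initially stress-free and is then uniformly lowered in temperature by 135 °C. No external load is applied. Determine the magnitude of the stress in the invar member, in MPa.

σ ≈ 205 MPa (compressive)

Equilibrium of a rigid end plate with no external load gives equal and opposite internal forces ±P in the two members. Since α_{bronze} > α_{invar}, cooling drives the bronze into tension and the invar into compression.
Setting the final lengths equal and cancelling L: (α₁ − α₂)ΔT = P/(A₁E₁) + P/(A₂E₂).
|α₁ − α₂|·ΔT = 16×10⁻⁶ × 135 = 0.00216.
1/(A₁E₁) + 1/(A₂E₂) = 1/(1950×109×10³) + 1/(775×145×10³) = 1.36×10⁻⁸ N⁻¹.
So P = 0.00216 / 1.36×10⁻⁸ = 158.8 kN.
σ_{invar} = P/A₂ = 158800/775 = 204.9 MPa, compressive.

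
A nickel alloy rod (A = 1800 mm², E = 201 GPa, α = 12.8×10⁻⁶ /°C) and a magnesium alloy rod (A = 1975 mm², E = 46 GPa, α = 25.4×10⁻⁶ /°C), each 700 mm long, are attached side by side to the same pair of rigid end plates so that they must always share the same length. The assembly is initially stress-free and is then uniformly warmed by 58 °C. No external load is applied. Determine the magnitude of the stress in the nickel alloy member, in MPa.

Both members must finish at the same length. With the larger α, the magnesium alloy tends to over-expand; the plates restrain it, putting the magnesium alloy in compression and the nickel alloy in tension. With no external load the two internal forces are equal and opposite, magnitude P.
Equating the net (thermal + elastic) strains gives |α₁ − α₂|·ΔT = P·[1/(A₁E₁) + 1/(A₂E₂)].
|α₁ − α₂|·ΔT = 12.6×10⁻⁶ × 58 = 0.0007308.
1/(A₁E₁) + 1/(A₂E₂) = 1/(1800×201×10³) + 1/(1975×46×10³) = 1.377×10⁻⁸ N⁻¹.
So P = 0.0007308 / 1.377×10⁻⁸ = 53.07 kN.
σ_{nickel alloy} = P/A₁ = 53070/1800 = 29.48 MPa, tensile.

σ ≈ 29.5 MPa (tensile)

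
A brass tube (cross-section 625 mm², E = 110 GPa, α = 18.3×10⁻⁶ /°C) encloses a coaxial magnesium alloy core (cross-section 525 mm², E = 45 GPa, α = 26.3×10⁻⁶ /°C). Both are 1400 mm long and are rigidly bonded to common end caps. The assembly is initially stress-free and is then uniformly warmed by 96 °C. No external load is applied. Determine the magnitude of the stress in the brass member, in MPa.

Equilibrium of a rigid end plate with no external load gives equal and opposite internal forces ±P in the two members. Since α_{magnesium alloy} > α_{brass}, heating drives the magnesium alloy into compression and the brass into tension.
Equating the net (thermal + elastic) strains gives |α₁ − α₂|·ΔT = P·[1/(A₁E₁) + 1/(A₂E₂)].
|α₁ − α₂|·ΔT = 8×10⁻⁶ × 96 = 0.000768.
1/(A₁E₁) + 1/(A₂E₂) = 1/(625×110×10³) + 1/(525×45×10³) = 5.687×10⁻⁸ N⁻¹.
P = 0.000768 / 5.687×10⁻⁸ = 13500 N = 13.5 kN.
σ_{brass} = P/A₁ = 13500/625 = 21.61 MPa, tensile.

σ ≈ 21.6 MPa (tensile)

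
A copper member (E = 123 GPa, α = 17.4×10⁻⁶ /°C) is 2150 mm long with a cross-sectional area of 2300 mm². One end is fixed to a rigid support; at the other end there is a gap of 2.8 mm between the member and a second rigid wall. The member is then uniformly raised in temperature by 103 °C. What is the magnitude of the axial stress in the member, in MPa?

If the wall were absent the member would grow by αΔT L = 17.4×10⁻⁶ × 103 × 2150 = 3.853 mm.
This exceeds the 2.8 mm gap, so the wall pushes back. The portion of expansion that must be recovered elastically is δ_free − gap = 3.853 − 2.8 = 1.053 mm.
Compatibility: PL/(AE) = 1.053 mm, so σ = P/A = E × (1.053/2150) = 60.25 MPa.

σ ≈ 60.3 MPa (compressive)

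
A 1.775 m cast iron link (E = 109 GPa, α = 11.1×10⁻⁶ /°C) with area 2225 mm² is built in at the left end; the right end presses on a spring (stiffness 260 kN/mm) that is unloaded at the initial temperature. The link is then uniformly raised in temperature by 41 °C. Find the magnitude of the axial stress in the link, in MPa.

The unrestrained thermal change is αΔT L = 11.1×10⁻⁶ × 41 × 1775 = 0.8078 mm.
Let P be the compressive force at the spring. The link shortens elastically by PL/(AE) and the spring compresses by P/k; together these equal δ_free.
P [ L/(AE) + 1/k ] = δ_free → P [ 1775/(2225×109×10³) + 1/(260×10³) ] = 0.8078.
P = 0.8078 / 1.116×10⁻⁵ = 72350 N.
σ = P/A = 72350/2225 = 32.52 MPa.

σ ≈ 32.5 MPa (compressive)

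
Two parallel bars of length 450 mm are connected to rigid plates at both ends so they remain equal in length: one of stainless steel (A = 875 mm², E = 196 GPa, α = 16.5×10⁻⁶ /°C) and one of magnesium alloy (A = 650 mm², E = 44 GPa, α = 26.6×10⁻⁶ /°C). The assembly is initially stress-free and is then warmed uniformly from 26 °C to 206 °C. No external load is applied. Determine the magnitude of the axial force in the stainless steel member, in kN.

Both members must finish at the same length. With the larger α, the magnesium alloy tends to over-expand; the plates restrain it, putting the magnesium alloy in compression and the stainless steel in tension. With no external load the two internal forces are equal and opposite, magnitude P.
Setting the final lengths equal and cancelling L: (α₁ − α₂)ΔT = P/(A₁E₁) + P/(A₂E₂).
|α₁ − α₂|·ΔT = 10.1×10⁻⁶ × 180 = 0.001818.
1/(A₁E₁) + 1/(A₂E₂) = 1/(875×196×10³) + 1/(650×44×10³) = 4.08×10⁻⁸ N⁻¹.
P = 0.001818 / 4.08×10⁻⁸ = 44560 N = 44.56 kN.

P ≈ 44.6 kN (tensile in the stainless steel)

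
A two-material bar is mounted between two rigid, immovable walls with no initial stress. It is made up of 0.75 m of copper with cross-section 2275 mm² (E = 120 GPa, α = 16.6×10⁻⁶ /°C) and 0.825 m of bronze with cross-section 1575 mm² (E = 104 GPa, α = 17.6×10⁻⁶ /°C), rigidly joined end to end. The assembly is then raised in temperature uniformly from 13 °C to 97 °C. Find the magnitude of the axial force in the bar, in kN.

P ≈ 291 kN (compressive)

With the walls removed the bar would change length by δ_free = Σ αᵢΔT Lᵢ = 16.6×10⁻⁶×84×750 + 17.6×10⁻⁶×84×825 = 2.265 mm.
Since the ends are fixed, an axial force P builds up, equal in every segment, with P · Σ Lᵢ/(AᵢEᵢ) = δ_free.
The series flexibility is Σ Lᵢ/(AᵢEᵢ) = 750/(2275×120×10³) + 825/(1575×104×10³) = 7.784×10⁻⁶ mm/N.
Hence P = δ_free / Σ(L/AE) = 2.265/7.784×10⁻⁶ = 291 kN (compressive).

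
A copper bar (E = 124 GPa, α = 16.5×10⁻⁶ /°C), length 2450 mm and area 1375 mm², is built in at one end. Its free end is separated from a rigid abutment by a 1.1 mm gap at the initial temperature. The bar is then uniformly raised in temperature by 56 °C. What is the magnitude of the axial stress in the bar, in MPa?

σ ≈ 58.9 MPa (compressive)

If the wall were absent the bar would grow by αΔT L = 16.5×10⁻⁶ × 56 × 2450 = 2.264 mm.
The gap closes (δ_free > 1.1 mm) and the wall then resists a further 2.264 − 1.1 = 1.164 mm of expansion.
That suppressed elongation corresponds to σ = E·Δ/L = 124×10³ × 1.164/2450 = 58.9 MPa.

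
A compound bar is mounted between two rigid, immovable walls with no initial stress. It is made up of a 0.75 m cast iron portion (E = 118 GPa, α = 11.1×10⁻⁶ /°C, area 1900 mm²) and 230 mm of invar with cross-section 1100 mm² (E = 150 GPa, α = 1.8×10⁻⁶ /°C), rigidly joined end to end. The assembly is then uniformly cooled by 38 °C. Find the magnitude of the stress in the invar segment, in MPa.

σ ≈ 63.7 MPa (tensile)

With the walls removed the bar would change length by δ_free = Σ αᵢΔT Lᵢ = 11.1×10⁻⁶×38×750 + 1.8×10⁻⁶×38×230 = 0.3321 mm.
The walls prevent any net length change, so an axial force P (same in every segment) develops. Compatibility: P · Σ Lᵢ/(AᵢEᵢ) = δ_free.
The series flexibility is Σ Lᵢ/(AᵢEᵢ) = 750/(1900×118×10³) + 230/(1100×150×10³) = 4.739×10⁻⁶ mm/N.
So P = 0.3321 / 4.739×10⁻⁶ = 70.07 kN, tensile.
σ_{invar} = P / A = 70070 / 1100 = 63.7 MPa.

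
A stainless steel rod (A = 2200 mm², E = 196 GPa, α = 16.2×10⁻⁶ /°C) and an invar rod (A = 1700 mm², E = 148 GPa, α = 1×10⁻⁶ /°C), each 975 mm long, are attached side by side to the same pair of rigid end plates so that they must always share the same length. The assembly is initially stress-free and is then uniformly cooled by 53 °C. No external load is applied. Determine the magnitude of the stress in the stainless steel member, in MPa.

σ ≈ 58.2 MPa (tensile)

Equilibrium of a rigid end plate with no external load gives equal and opposite internal forces ±P in the two members. Since α_{stainless steel} > α_{invar}, cooling drives the stainless steel into tension and the invar into compression.
Compatibility of the two members (thermal + elastic change equal): (α₁ − α₂)ΔT = P·[1/(A₁E₁) + 1/(A₂E₂)].
|α₁ − α₂|·ΔT = 15.2×10⁻⁶ × 53 = 0.0008056.
1/(A₁E₁) + 1/(A₂E₂) = 1/(2200×196×10³) + 1/(1700×148×10³) = 6.294×10⁻⁹ N⁻¹.
P = 0.0008056 / 6.294×10⁻⁹ = 128000 N = 128 kN.
σ_{stainless steel} = P/A₁ = 128000/2200 = 58.18 MPa, tensile.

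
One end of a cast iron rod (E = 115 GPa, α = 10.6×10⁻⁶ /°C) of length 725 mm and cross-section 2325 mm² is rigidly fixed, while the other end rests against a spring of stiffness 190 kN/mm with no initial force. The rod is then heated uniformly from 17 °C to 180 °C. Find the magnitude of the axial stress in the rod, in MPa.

Free thermal expansion: δ_free = αΔT L = 10.6×10⁻⁶ × 163 × 725 = 1.253 mm.
With a force P in the spring, the elastic change of the rod is PL/(AE) and that of the spring is P/k; compatibility requires their sum to equal δ_free.
So P = δ_free / [L/(AE) + 1/k] = 1.253 / [ 725/(2325×115×10³) + 1/(190×10³) ].
P = 1.253 / 7.975×10⁻⁶ = 157100 N.
σ = P/A = 157100/2325 = 67.56 MPa.

σ ≈ 67.6 MPa (compressive)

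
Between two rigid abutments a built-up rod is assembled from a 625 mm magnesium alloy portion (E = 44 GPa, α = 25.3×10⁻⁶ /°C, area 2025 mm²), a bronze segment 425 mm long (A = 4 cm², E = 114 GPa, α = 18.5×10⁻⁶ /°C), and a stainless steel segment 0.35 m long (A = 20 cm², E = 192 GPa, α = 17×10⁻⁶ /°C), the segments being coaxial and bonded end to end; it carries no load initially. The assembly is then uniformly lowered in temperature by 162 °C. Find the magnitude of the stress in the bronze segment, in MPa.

If the supports were absent, the total length change would be Σ αᵢΔT Lᵢ = 25.3×10⁻⁶×162×625 + 18.5×10⁻⁶×162×425 + 17×10⁻⁶×162×350 = 4.799 mm.
Since the ends are fixed, an axial force P builds up, equal in every segment, with P · Σ Lᵢ/(AᵢEᵢ) = δ_free.
Σ Lᵢ/(AᵢEᵢ) = 625/(2025×44×10³) + 425/(400×114×10³) + 350/(2000×192×10³) = 1.725×10⁻⁵ mm/N.
Hence P = δ_free / Σ(L/AE) = 4.799/1.725×10⁻⁵ = 278.3 kN (tensile).
σ_{bronze} = P / A = 278300 / 400 = 695.7 MPa.

σ ≈ 696 MPa (tensile)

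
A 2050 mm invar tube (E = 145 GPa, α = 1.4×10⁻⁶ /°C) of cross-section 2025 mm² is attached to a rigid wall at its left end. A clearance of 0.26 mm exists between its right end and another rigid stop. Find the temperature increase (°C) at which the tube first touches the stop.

ΔT ≈ 90.6 °C

The gap closes when αΔT L = 0.26 mm, since the tube is still unstressed at that instant.
ΔT = 0.26 / (1.4×10⁻⁶ × 2050) = 90.59 °C.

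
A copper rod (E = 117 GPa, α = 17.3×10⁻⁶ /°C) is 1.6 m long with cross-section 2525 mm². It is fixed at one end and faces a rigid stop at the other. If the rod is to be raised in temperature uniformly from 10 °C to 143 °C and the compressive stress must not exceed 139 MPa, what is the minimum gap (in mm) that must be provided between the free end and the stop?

Free expansion if unrestrained: δ_free = αΔT L = 17.3×10⁻⁶ × 133 × 1600 = 3.681 mm.
At the allowable stress the elastic shortening the wall may impose is σL/E = 139 × 1600 / (117×10³) = 1.901 mm.
The gap must absorb the remainder: g_min = 3.681 − 1.901 = 1.781 mm.

g ≈ 1.78 mm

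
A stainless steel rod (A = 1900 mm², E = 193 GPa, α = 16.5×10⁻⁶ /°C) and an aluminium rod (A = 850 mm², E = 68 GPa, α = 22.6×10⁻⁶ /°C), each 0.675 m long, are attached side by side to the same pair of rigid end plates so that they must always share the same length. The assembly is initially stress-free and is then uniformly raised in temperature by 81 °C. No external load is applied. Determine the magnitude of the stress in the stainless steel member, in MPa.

Both members must finish at the same length. With the larger α, the aluminium tends to over-expand; the plates restrain it, putting the aluminium in compression and the stainless steel in tension. With no external load the two internal forces are equal and opposite, magnitude P.
Compatibility of the two members (thermal + elastic change equal): (α₁ − α₂)ΔT = P·[1/(A₁E₁) + 1/(A₂E₂)].
|α₁ − α₂|·ΔT = 6.1×10⁻⁶ × 81 = 0.0004941.
1/(A₁E₁) + 1/(A₂E₂) = 1/(1900×193×10³) + 1/(850×68×10³) = 2.003×10⁻⁸ N⁻¹.
P = 0.0004941 / 2.003×10⁻⁸ = 24670 N = 24.67 kN.
σ_{stainless steel} = P/A₁ = 24670/1900 = 12.98 MPa, tensile.

σ ≈ 13 MPa (tensile)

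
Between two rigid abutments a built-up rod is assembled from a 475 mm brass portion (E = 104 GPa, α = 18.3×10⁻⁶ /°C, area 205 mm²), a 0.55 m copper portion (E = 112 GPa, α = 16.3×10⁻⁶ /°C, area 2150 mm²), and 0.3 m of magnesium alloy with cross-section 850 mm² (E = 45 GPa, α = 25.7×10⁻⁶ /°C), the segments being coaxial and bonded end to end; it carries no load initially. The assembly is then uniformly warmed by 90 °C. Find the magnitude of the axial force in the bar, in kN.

P ≈ 70.5 kN (compressive)

With the walls removed the bar would change length by δ_free = Σ αᵢΔT Lᵢ = 18.3×10⁻⁶×90×475 + 16.3×10⁻⁶×90×550 + 25.7×10⁻⁶×90×300 = 2.283 mm.
The rigid supports impose zero overall length change; the single axial force P common to all segments must satisfy P Σ Lᵢ/(AᵢEᵢ) = δ_free.
The series flexibility is Σ Lᵢ/(AᵢEᵢ) = 475/(205×104×10³) + 550/(2150×112×10³) + 300/(850×45×10³) = 3.241×10⁻⁵ mm/N.
Hence P = δ_free / Σ(L/AE) = 2.283/3.241×10⁻⁵ = 70.45 kN (compressive).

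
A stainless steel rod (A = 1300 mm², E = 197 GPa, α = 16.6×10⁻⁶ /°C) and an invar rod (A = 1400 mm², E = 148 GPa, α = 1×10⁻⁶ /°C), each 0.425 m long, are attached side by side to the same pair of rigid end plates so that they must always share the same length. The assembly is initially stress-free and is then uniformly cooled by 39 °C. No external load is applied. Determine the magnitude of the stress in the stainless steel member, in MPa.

Both members must finish at the same length. With the larger α, the stainless steel tends to over-contract; the plates restrain it, putting the stainless steel in tension and the invar in compression. With no external load the two internal forces are equal and opposite, magnitude P.
Setting the final lengths equal and cancelling L: (α₁ − α₂)ΔT = P/(A₁E₁) + P/(A₂E₂).
|α₁ − α₂|·ΔT = 15.6×10⁻⁶ × 39 = 0.0006084.
1/(A₁E₁) + 1/(A₂E₂) = 1/(1300×197×10³) + 1/(1400×148×10³) = 8.731×10⁻⁹ N⁻¹.
P = 0.0006084 / 8.731×10⁻⁹ = 69680 N = 69.68 kN.
σ_{stainless steel} = P/A₁ = 69680/1300 = 53.6 MPa, tensile.

σ ≈ 53.6 MPa (tensile)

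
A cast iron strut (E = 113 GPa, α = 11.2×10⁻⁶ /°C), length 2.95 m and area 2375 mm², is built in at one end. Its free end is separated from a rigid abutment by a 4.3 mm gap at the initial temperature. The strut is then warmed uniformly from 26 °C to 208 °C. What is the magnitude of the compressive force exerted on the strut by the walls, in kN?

Free thermal elongation = αΔT L = 11.2×10⁻⁶ × 182 × 2950 = 6.013 mm.
The gap closes (δ_free > 4.3 mm) and the wall then resists a further 6.013 − 4.3 = 1.713 mm of expansion.
Compatibility: PL/(AE) = 1.713 mm, so σ = P/A = E × (1.713/2950) = 65.63 MPa.
P = σA = 65.63 × 2375 = 155.9 kN.

P ≈ 156 kN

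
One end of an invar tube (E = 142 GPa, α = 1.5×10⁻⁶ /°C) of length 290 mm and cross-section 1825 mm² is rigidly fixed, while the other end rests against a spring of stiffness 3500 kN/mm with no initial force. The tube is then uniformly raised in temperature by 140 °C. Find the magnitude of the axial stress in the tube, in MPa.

Free thermal expansion: δ_free = αΔT L = 1.5×10⁻⁶ × 140 × 290 = 0.0609 mm.
Let P be the compressive force at the spring. The tube shortens elastically by PL/(AE) and the spring compresses by P/k; together these equal δ_free.
So P = δ_free / [L/(AE) + 1/k] = 0.0609 / [ 290/(1825×142×10³) + 1/(3500×10³) ].
P = 0.0609 / 1.405×10⁻⁶ = 43350 N.
σ = P/A = 43350/1825 = 23.75 MPa.

σ ≈ 23.8 MPa (compressive)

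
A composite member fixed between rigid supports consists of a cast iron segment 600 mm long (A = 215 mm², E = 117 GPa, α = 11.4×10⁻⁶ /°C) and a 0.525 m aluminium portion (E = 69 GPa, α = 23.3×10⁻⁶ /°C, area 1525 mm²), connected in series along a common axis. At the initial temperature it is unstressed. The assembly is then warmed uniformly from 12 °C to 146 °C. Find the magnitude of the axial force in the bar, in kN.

If the supports were absent, the total length change would be Σ αᵢΔT Lᵢ = 11.4×10⁻⁶×134×600 + 23.3×10⁻⁶×134×525 = 2.556 mm.
Since the ends are fixed, an axial force P builds up, equal in every segment, with P · Σ Lᵢ/(AᵢEᵢ) = δ_free.
The series flexibility is Σ Lᵢ/(AᵢEᵢ) = 600/(215×117×10³) + 525/(1525×69×10³) = 2.884×10⁻⁵ mm/N.
So P = 2.556 / 2.884×10⁻⁵ = 88.61 kN, compressive.

P ≈ 88.6 kN (compressive)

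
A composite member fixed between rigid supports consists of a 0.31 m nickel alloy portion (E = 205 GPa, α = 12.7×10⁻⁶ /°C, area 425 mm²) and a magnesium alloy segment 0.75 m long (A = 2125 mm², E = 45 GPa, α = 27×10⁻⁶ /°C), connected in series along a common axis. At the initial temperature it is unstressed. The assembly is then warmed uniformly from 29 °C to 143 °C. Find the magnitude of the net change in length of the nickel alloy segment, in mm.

If the supports were absent, the total length change would be Σ αᵢΔT Lᵢ = 12.7×10⁻⁶×114×310 + 27×10⁻⁶×114×750 = 2.757 mm.
The walls prevent any net length change, so an axial force P (same in every segment) develops. Compatibility: P · Σ Lᵢ/(AᵢEᵢ) = δ_free.
The series flexibility is Σ Lᵢ/(AᵢEᵢ) = 310/(425×205×10³) + 750/(2125×45×10³) = 1.14×10⁻⁵ mm/N.
So P = 2.757 / 1.14×10⁻⁵ = 241.8 kN, compressive.
For the nickel alloy segment, free thermal change = 12.7×10⁻⁶×114×310 = 0.4488 mm and elastic change from P = 241800×310/(425×205×10³) = 0.8605 mm; these oppose, so the net change is 0.412 mm (segment shortens).

|ΔL| ≈ 0.412 mm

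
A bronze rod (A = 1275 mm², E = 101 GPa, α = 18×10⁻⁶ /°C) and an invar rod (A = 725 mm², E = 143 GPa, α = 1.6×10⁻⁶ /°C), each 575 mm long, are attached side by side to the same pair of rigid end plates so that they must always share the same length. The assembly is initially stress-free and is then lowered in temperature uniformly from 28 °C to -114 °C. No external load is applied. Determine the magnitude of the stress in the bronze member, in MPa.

Both members must finish at the same length. With the larger α, the bronze tends to over-contract; the plates restrain it, putting the bronze in tension and the invar in compression. With no external load the two internal forces are equal and opposite, magnitude P.
Compatibility of the two members (thermal + elastic change equal): (α₁ − α₂)ΔT = P·[1/(A₁E₁) + 1/(A₂E₂)].
|α₁ − α₂|·ΔT = 16.4×10⁻⁶ × 142 = 0.002329.
1/(A₁E₁) + 1/(A₂E₂) = 1/(1275×101×10³) + 1/(725×143×10³) = 1.741×10⁻⁸ N⁻¹.
P = 0.002329 / 1.741×10⁻⁸ = 133800 N = 133.8 kN.
σ_{bronze} = P/A₁ = 133800/1275 = 104.9 MPa, tensile.

σ ≈ 105 MPa (tensile)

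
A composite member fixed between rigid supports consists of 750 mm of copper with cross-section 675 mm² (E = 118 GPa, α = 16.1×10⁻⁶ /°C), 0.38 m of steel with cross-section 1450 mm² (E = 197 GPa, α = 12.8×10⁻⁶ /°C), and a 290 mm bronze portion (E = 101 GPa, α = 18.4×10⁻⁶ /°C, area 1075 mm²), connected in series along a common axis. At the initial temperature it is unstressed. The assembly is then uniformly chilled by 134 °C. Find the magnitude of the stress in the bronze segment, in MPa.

σ ≈ 207 MPa (tensile)

With the walls removed the bar would change length by δ_free = Σ αᵢΔT Lᵢ = 16.1×10⁻⁶×134×750 + 12.8×10⁻⁶×134×380 + 18.4×10⁻⁶×134×290 = 2.985 mm.
The walls prevent any net length change, so an axial force P (same in every segment) develops. Compatibility: P · Σ Lᵢ/(AᵢEᵢ) = δ_free.
Σ Lᵢ/(AᵢEᵢ) = 750/(675×118×10³) + 380/(1450×197×10³) + 290/(1075×101×10³) = 1.342×10⁻⁵ mm/N.
So P = 2.985 / 1.342×10⁻⁵ = 222.5 kN, tensile.
σ_{bronze} = P / A = 222500 / 1075 = 206.9 MPa.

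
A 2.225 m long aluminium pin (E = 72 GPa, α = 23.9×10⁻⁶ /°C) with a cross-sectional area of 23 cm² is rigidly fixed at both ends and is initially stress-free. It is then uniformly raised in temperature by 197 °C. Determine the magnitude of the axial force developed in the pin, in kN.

The ends cannot move, so σ = EαΔT = 72×10³ × 23.9×10⁻⁶ × 197 = 339 MPa.
Axial force P = σA = 339 × 2300 = 779700 N = 779.7 kN, compressive.

P ≈ 780 kN (compressive)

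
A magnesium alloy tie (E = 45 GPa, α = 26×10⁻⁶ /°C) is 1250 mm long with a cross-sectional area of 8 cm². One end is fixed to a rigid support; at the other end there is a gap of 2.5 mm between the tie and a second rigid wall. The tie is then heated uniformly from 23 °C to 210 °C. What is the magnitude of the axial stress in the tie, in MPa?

Unrestrained expansion: δ_free = αΔT L = 26×10⁻⁶ × 187 × 1250 = 6.077 mm.
After closing the 2.5 mm clearance, 6.077 − 2.5 = 3.577 mm of expansion remains to be suppressed by the wall.
Compatibility: PL/(AE) = 3.577 mm, so σ = P/A = E × (3.577/1250) = 128.8 MPa.

σ ≈ 129 MPa (compressive)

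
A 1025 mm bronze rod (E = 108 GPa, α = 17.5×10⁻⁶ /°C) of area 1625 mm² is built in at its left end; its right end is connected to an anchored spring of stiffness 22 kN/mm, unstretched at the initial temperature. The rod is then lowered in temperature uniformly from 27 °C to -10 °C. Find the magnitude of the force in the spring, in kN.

P ≈ 12.9 kN

If the spring were absent the rod would shorten by αΔT L = 17.5×10⁻⁶ × 37 × 1025 = 0.6637 mm.
Let P be the tensile force in the spring. The rod extends elastically by PL/(AE) and the spring stretches by P/k; together these equal δ_free.
So P = δ_free / [L/(AE) + 1/k] = 0.6637 / [ 1025/(1625×108×10³) + 1/(22×10³) ].
P = 0.6637 / 5.13×10⁻⁵ = 12940 N.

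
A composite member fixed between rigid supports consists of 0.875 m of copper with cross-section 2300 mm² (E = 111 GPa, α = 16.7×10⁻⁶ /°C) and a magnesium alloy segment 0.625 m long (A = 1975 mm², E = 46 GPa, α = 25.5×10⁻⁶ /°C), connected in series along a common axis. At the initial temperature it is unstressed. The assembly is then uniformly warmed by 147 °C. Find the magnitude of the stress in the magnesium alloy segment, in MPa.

σ ≈ 221 MPa (compressive)

Free thermal expansion of the whole bar: Σ αᵢΔT Lᵢ = 16.7×10⁻⁶×147×875 + 25.5×10⁻⁶×147×625 = 4.491 mm.
Since the ends are fixed, an axial force P builds up, equal in every segment, with P · Σ Lᵢ/(AᵢEᵢ) = δ_free.
Σ Lᵢ/(AᵢEᵢ) = 875/(2300×111×10³) + 625/(1975×46×10³) = 1.031×10⁻⁵ mm/N.
So P = 4.491 / 1.031×10⁻⁵ = 435.7 kN, compressive.
σ_{magnesium alloy} = P / A = 435700 / 1975 = 220.6 MPa.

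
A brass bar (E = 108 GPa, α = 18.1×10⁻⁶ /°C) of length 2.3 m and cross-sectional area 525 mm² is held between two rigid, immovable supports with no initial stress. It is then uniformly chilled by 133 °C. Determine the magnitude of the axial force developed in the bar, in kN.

With zero net strain, σ = E·αΔT = 108 GPa × 18.1×10⁻⁶ × 133 = 260 MPa.
Then P = σA = 260 × 525 mm² = 136.5 kN, tensile.

P ≈ 136 kN (tensile)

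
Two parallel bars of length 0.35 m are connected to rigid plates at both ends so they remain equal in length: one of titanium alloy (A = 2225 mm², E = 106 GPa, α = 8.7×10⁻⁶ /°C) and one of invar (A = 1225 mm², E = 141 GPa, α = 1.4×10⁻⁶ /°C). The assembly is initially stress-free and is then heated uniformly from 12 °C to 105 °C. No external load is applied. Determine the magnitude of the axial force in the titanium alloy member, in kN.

The titanium alloy has the larger α, so on heating it would change length more than the invar if both were free. The rigid plates force a common final length, so the titanium alloy is put into compression and the invar into tension, with equal and opposite forces P (no external load).
Compatibility of the two members (thermal + elastic change equal): (α₁ − α₂)ΔT = P·[1/(A₁E₁) + 1/(A₂E₂)].
|α₁ − α₂|·ΔT = 7.3×10⁻⁶ × 93 = 0.0006789.
1/(A₁E₁) + 1/(A₂E₂) = 1/(2225×106×10³) + 1/(1225×141×10³) = 1.003×10⁻⁸ N⁻¹.
So P = 0.0006789 / 1.003×10⁻⁸ = 67.69 kN.

P ≈ 67.7 kN (compressive in the titanium alloy)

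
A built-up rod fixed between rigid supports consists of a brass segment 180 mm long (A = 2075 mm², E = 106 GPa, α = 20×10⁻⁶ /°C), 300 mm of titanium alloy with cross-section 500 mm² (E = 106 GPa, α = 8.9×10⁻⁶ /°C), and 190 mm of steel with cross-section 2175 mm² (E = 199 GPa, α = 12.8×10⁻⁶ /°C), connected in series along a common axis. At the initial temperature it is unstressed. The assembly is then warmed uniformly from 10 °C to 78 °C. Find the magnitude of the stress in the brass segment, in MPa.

With the walls removed the bar would change length by δ_free = Σ αᵢΔT Lᵢ = 20×10⁻⁶×68×180 + 8.9×10⁻⁶×68×300 + 12.8×10⁻⁶×68×190 = 0.5917 mm.
The walls prevent any net length change, so an axial force P (same in every segment) develops. Compatibility: P · Σ Lᵢ/(AᵢEᵢ) = δ_free.
Σ Lᵢ/(AᵢEᵢ) = 180/(2075×106×10³) + 300/(500×106×10³) + 190/(2175×199×10³) = 6.918×10⁻⁶ mm/N.
Hence P = δ_free / Σ(L/AE) = 0.5917/6.918×10⁻⁶ = 85.54 kN (compressive).
σ_{brass} = P / A = 85540 / 2075 = 41.22 MPa.

σ ≈ 41.2 MPa (compressive)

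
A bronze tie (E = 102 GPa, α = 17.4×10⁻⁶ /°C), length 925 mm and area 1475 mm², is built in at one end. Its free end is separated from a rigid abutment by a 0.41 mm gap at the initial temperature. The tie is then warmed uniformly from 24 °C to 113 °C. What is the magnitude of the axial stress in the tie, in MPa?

Unrestrained expansion: δ_free = αΔT L = 17.4×10⁻⁶ × 89 × 925 = 1.432 mm.
This exceeds the 0.41 mm gap, so the wall pushes back. The portion of expansion that must be recovered elastically is δ_free − gap = 1.432 − 0.41 = 1.022 mm.
So σ = E(δ_free − g)/L = 102×10³ × 1.022/925 = 112.7 MPa.

σ ≈ 113 MPa (compressive)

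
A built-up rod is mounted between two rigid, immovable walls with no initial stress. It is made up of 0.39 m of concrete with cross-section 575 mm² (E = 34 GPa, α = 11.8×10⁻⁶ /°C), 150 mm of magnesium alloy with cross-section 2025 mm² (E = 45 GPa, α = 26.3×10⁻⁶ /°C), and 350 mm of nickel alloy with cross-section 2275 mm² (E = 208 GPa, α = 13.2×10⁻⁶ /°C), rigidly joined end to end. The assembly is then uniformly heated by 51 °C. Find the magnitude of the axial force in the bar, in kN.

P ≈ 30.1 kN (compressive)

If the supports were absent, the total length change would be Σ αᵢΔT Lᵢ = 11.8×10⁻⁶×51×390 + 26.3×10⁻⁶×51×150 + 13.2×10⁻⁶×51×350 = 0.6715 mm.
The walls prevent any net length change, so an axial force P (same in every segment) develops. Compatibility: P · Σ Lᵢ/(AᵢEᵢ) = δ_free.
The series flexibility is Σ Lᵢ/(AᵢEᵢ) = 390/(575×34×10³) + 150/(2025×45×10³) + 350/(2275×208×10³) = 2.233×10⁻⁵ mm/N.
Hence P = δ_free / Σ(L/AE) = 0.6715/2.233×10⁻⁵ = 30.07 kN (compressive).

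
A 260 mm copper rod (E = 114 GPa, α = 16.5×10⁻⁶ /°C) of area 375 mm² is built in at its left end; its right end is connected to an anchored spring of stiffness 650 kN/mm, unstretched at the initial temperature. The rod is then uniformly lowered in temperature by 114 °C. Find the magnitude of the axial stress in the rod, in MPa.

σ ≈ 171 MPa (tensile)

Free thermal contraction: δ_free = αΔT L = 16.5×10⁻⁶ × 114 × 260 = 0.4891 mm.
Let P be the tensile force in the spring. The rod extends elastically by PL/(AE) and the spring stretches by P/k; together these equal δ_free.
So P = δ_free / [L/(AE) + 1/k] = 0.4891 / [ 260/(375×114×10³) + 1/(650×10³) ].
P = 0.4891 / 7.62×10⁻⁶ = 64180 N.
σ = P/A = 64180/375 = 171.1 MPa.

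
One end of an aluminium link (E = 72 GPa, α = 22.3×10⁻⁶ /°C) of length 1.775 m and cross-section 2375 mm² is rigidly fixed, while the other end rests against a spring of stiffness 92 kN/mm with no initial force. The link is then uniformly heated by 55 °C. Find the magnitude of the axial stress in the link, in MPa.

σ ≈ 43.1 MPa (compressive)

The unrestrained thermal change is αΔT L = 22.3×10⁻⁶ × 55 × 1775 = 2.177 mm.
With a force P in the spring, the elastic change of the link is PL/(AE) and that of the spring is P/k; compatibility requires their sum to equal δ_free.
So P = δ_free / [L/(AE) + 1/k] = 2.177 / [ 1775/(2375×72×10³) + 1/(92×10³) ].
P = 2.177 / 2.125×10⁻⁵ = 102500 N.
σ = P/A = 102500/2375 = 43.14 MPa.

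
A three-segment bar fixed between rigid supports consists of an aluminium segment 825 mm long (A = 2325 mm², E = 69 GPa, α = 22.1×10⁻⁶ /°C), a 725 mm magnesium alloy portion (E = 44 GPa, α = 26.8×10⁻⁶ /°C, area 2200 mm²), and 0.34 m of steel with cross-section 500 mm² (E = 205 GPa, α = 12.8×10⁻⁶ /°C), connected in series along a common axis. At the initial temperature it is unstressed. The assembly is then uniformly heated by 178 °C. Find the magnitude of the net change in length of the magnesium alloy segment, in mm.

With the walls removed the bar would change length by δ_free = Σ αᵢΔT Lᵢ = 22.1×10⁻⁶×178×825 + 26.8×10⁻⁶×178×725 + 12.8×10⁻⁶×178×340 = 7.479 mm.
The walls prevent any net length change, so an axial force P (same in every segment) develops. Compatibility: P · Σ Lᵢ/(AᵢEᵢ) = δ_free.
Σ Lᵢ/(AᵢEᵢ) = 825/(2325×69×10³) + 725/(2200×44×10³) + 340/(500×205×10³) = 1.595×10⁻⁵ mm/N.
So P = 7.479 / 1.595×10⁻⁵ = 468.9 kN, compressive.
For the magnesium alloy segment, free thermal change = 26.8×10⁻⁶×178×725 = 3.459 mm and elastic change from P = 468900×725/(2200×44×10³) = 3.512 mm; these oppose, so the net change is 0.0533 mm (segment shortens).

|ΔL| ≈ 0.0533 mm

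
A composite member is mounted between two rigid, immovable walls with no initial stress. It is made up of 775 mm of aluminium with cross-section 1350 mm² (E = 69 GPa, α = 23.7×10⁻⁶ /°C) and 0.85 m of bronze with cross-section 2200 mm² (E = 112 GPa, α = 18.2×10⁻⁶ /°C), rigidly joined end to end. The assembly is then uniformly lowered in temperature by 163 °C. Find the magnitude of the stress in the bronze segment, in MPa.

σ ≈ 213 MPa (tensile)

Free thermal contraction of the whole bar: Σ αᵢΔT Lᵢ = 23.7×10⁻⁶×163×775 + 18.2×10⁻⁶×163×850 = 5.516 mm.
The walls prevent any net length change, so an axial force P (same in every segment) develops. Compatibility: P · Σ Lᵢ/(AᵢEᵢ) = δ_free.
The series flexibility is Σ Lᵢ/(AᵢEᵢ) = 775/(1350×69×10³) + 850/(2200×112×10³) = 1.177×10⁻⁵ mm/N.
So P = 5.516 / 1.177×10⁻⁵ = 468.6 kN, tensile.
σ_{bronze} = P / A = 468600 / 2200 = 213 MPa.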